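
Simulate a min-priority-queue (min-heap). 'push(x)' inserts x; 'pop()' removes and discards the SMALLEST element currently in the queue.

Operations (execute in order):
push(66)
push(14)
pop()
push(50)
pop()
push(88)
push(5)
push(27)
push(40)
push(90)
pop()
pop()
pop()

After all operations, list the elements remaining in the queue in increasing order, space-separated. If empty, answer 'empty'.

Answer: 66 88 90

Derivation:
push(66): heap contents = [66]
push(14): heap contents = [14, 66]
pop() → 14: heap contents = [66]
push(50): heap contents = [50, 66]
pop() → 50: heap contents = [66]
push(88): heap contents = [66, 88]
push(5): heap contents = [5, 66, 88]
push(27): heap contents = [5, 27, 66, 88]
push(40): heap contents = [5, 27, 40, 66, 88]
push(90): heap contents = [5, 27, 40, 66, 88, 90]
pop() → 5: heap contents = [27, 40, 66, 88, 90]
pop() → 27: heap contents = [40, 66, 88, 90]
pop() → 40: heap contents = [66, 88, 90]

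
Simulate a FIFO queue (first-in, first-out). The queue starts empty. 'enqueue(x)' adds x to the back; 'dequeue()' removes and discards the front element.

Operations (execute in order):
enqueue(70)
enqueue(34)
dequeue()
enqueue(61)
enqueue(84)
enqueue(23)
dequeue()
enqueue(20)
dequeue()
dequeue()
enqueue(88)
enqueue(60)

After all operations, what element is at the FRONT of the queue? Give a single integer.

enqueue(70): queue = [70]
enqueue(34): queue = [70, 34]
dequeue(): queue = [34]
enqueue(61): queue = [34, 61]
enqueue(84): queue = [34, 61, 84]
enqueue(23): queue = [34, 61, 84, 23]
dequeue(): queue = [61, 84, 23]
enqueue(20): queue = [61, 84, 23, 20]
dequeue(): queue = [84, 23, 20]
dequeue(): queue = [23, 20]
enqueue(88): queue = [23, 20, 88]
enqueue(60): queue = [23, 20, 88, 60]

Answer: 23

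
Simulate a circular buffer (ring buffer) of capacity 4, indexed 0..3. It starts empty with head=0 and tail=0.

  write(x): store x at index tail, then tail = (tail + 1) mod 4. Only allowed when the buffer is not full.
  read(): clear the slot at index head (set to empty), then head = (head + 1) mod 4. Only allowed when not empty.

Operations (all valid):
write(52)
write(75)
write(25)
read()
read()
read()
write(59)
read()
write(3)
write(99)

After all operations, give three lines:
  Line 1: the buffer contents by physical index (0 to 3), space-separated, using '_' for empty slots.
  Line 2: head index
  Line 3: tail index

Answer: 3 99 _ _
0
2

Derivation:
write(52): buf=[52 _ _ _], head=0, tail=1, size=1
write(75): buf=[52 75 _ _], head=0, tail=2, size=2
write(25): buf=[52 75 25 _], head=0, tail=3, size=3
read(): buf=[_ 75 25 _], head=1, tail=3, size=2
read(): buf=[_ _ 25 _], head=2, tail=3, size=1
read(): buf=[_ _ _ _], head=3, tail=3, size=0
write(59): buf=[_ _ _ 59], head=3, tail=0, size=1
read(): buf=[_ _ _ _], head=0, tail=0, size=0
write(3): buf=[3 _ _ _], head=0, tail=1, size=1
write(99): buf=[3 99 _ _], head=0, tail=2, size=2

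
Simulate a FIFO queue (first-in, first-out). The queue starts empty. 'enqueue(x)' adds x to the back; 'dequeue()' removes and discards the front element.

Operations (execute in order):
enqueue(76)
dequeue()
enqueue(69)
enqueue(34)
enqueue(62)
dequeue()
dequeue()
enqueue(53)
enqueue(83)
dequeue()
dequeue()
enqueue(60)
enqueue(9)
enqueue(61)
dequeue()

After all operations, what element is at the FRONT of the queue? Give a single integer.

Answer: 60

Derivation:
enqueue(76): queue = [76]
dequeue(): queue = []
enqueue(69): queue = [69]
enqueue(34): queue = [69, 34]
enqueue(62): queue = [69, 34, 62]
dequeue(): queue = [34, 62]
dequeue(): queue = [62]
enqueue(53): queue = [62, 53]
enqueue(83): queue = [62, 53, 83]
dequeue(): queue = [53, 83]
dequeue(): queue = [83]
enqueue(60): queue = [83, 60]
enqueue(9): queue = [83, 60, 9]
enqueue(61): queue = [83, 60, 9, 61]
dequeue(): queue = [60, 9, 61]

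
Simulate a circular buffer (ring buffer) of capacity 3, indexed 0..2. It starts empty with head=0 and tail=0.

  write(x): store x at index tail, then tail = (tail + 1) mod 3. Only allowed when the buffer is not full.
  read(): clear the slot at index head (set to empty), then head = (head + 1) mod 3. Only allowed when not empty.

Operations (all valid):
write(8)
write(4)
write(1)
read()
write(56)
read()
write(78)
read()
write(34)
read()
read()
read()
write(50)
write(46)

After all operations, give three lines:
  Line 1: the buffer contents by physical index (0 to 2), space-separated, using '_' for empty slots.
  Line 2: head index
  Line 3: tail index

write(8): buf=[8 _ _], head=0, tail=1, size=1
write(4): buf=[8 4 _], head=0, tail=2, size=2
write(1): buf=[8 4 1], head=0, tail=0, size=3
read(): buf=[_ 4 1], head=1, tail=0, size=2
write(56): buf=[56 4 1], head=1, tail=1, size=3
read(): buf=[56 _ 1], head=2, tail=1, size=2
write(78): buf=[56 78 1], head=2, tail=2, size=3
read(): buf=[56 78 _], head=0, tail=2, size=2
write(34): buf=[56 78 34], head=0, tail=0, size=3
read(): buf=[_ 78 34], head=1, tail=0, size=2
read(): buf=[_ _ 34], head=2, tail=0, size=1
read(): buf=[_ _ _], head=0, tail=0, size=0
write(50): buf=[50 _ _], head=0, tail=1, size=1
write(46): buf=[50 46 _], head=0, tail=2, size=2

Answer: 50 46 _
0
2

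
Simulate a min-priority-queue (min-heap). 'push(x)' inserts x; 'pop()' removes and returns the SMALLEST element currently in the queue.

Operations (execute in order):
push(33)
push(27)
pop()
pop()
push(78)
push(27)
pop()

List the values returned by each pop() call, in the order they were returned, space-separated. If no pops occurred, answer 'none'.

push(33): heap contents = [33]
push(27): heap contents = [27, 33]
pop() → 27: heap contents = [33]
pop() → 33: heap contents = []
push(78): heap contents = [78]
push(27): heap contents = [27, 78]
pop() → 27: heap contents = [78]

Answer: 27 33 27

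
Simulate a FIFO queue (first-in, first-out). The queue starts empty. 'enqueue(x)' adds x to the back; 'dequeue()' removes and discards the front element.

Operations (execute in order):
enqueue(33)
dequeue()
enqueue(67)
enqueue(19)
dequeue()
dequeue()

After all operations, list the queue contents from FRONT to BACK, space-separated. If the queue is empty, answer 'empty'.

Answer: empty

Derivation:
enqueue(33): [33]
dequeue(): []
enqueue(67): [67]
enqueue(19): [67, 19]
dequeue(): [19]
dequeue(): []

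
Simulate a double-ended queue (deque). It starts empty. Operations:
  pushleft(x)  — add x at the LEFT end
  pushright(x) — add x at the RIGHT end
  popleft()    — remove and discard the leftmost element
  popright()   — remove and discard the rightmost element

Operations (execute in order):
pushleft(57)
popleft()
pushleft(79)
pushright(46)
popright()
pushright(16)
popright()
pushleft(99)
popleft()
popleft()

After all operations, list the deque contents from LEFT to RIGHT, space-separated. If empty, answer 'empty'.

Answer: empty

Derivation:
pushleft(57): [57]
popleft(): []
pushleft(79): [79]
pushright(46): [79, 46]
popright(): [79]
pushright(16): [79, 16]
popright(): [79]
pushleft(99): [99, 79]
popleft(): [79]
popleft(): []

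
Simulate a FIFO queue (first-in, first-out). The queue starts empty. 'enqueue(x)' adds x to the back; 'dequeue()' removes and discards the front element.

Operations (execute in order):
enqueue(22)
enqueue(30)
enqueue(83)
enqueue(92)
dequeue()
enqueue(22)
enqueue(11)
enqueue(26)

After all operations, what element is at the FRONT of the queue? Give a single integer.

Answer: 30

Derivation:
enqueue(22): queue = [22]
enqueue(30): queue = [22, 30]
enqueue(83): queue = [22, 30, 83]
enqueue(92): queue = [22, 30, 83, 92]
dequeue(): queue = [30, 83, 92]
enqueue(22): queue = [30, 83, 92, 22]
enqueue(11): queue = [30, 83, 92, 22, 11]
enqueue(26): queue = [30, 83, 92, 22, 11, 26]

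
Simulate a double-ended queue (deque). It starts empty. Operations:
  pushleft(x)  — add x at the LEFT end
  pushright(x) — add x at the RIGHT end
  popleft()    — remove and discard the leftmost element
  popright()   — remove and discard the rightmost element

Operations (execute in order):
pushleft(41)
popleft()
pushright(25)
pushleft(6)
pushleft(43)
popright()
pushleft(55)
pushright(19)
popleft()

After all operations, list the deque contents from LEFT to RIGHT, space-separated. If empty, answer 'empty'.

pushleft(41): [41]
popleft(): []
pushright(25): [25]
pushleft(6): [6, 25]
pushleft(43): [43, 6, 25]
popright(): [43, 6]
pushleft(55): [55, 43, 6]
pushright(19): [55, 43, 6, 19]
popleft(): [43, 6, 19]

Answer: 43 6 19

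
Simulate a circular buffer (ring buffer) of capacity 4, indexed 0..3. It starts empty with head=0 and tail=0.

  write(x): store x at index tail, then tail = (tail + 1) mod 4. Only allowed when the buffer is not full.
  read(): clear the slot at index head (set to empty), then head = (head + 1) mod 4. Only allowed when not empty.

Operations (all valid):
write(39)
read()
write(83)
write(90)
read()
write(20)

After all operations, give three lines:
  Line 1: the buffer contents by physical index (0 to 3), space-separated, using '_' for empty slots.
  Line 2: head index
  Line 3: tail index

Answer: _ _ 90 20
2
0

Derivation:
write(39): buf=[39 _ _ _], head=0, tail=1, size=1
read(): buf=[_ _ _ _], head=1, tail=1, size=0
write(83): buf=[_ 83 _ _], head=1, tail=2, size=1
write(90): buf=[_ 83 90 _], head=1, tail=3, size=2
read(): buf=[_ _ 90 _], head=2, tail=3, size=1
write(20): buf=[_ _ 90 20], head=2, tail=0, size=2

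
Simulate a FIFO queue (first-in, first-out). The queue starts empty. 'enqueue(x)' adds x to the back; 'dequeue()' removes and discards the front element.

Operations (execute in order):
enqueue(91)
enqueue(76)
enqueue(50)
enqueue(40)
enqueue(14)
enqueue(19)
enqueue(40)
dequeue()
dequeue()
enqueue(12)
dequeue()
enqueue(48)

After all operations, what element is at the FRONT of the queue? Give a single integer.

Answer: 40

Derivation:
enqueue(91): queue = [91]
enqueue(76): queue = [91, 76]
enqueue(50): queue = [91, 76, 50]
enqueue(40): queue = [91, 76, 50, 40]
enqueue(14): queue = [91, 76, 50, 40, 14]
enqueue(19): queue = [91, 76, 50, 40, 14, 19]
enqueue(40): queue = [91, 76, 50, 40, 14, 19, 40]
dequeue(): queue = [76, 50, 40, 14, 19, 40]
dequeue(): queue = [50, 40, 14, 19, 40]
enqueue(12): queue = [50, 40, 14, 19, 40, 12]
dequeue(): queue = [40, 14, 19, 40, 12]
enqueue(48): queue = [40, 14, 19, 40, 12, 48]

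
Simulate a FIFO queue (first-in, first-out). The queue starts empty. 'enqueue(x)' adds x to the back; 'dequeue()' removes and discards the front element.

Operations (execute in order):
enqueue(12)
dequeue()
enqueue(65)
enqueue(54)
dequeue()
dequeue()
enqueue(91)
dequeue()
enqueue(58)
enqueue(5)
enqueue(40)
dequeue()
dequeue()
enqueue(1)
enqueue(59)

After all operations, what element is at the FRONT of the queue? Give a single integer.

enqueue(12): queue = [12]
dequeue(): queue = []
enqueue(65): queue = [65]
enqueue(54): queue = [65, 54]
dequeue(): queue = [54]
dequeue(): queue = []
enqueue(91): queue = [91]
dequeue(): queue = []
enqueue(58): queue = [58]
enqueue(5): queue = [58, 5]
enqueue(40): queue = [58, 5, 40]
dequeue(): queue = [5, 40]
dequeue(): queue = [40]
enqueue(1): queue = [40, 1]
enqueue(59): queue = [40, 1, 59]

Answer: 40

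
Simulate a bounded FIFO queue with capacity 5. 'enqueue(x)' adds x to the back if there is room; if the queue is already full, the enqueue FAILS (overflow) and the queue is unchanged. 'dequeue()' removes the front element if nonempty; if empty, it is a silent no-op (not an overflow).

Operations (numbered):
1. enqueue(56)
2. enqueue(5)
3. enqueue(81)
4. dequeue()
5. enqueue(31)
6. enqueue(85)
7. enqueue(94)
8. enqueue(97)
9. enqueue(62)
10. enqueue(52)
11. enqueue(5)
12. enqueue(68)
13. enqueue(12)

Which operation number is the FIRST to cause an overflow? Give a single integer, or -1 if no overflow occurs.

1. enqueue(56): size=1
2. enqueue(5): size=2
3. enqueue(81): size=3
4. dequeue(): size=2
5. enqueue(31): size=3
6. enqueue(85): size=4
7. enqueue(94): size=5
8. enqueue(97): size=5=cap → OVERFLOW (fail)
9. enqueue(62): size=5=cap → OVERFLOW (fail)
10. enqueue(52): size=5=cap → OVERFLOW (fail)
11. enqueue(5): size=5=cap → OVERFLOW (fail)
12. enqueue(68): size=5=cap → OVERFLOW (fail)
13. enqueue(12): size=5=cap → OVERFLOW (fail)

Answer: 8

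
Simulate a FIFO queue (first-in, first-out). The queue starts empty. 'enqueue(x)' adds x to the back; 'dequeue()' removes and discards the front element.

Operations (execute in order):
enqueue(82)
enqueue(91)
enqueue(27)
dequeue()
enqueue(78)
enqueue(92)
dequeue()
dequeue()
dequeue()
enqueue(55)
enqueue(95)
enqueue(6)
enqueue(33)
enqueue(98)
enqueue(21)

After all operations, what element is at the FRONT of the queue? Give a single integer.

Answer: 92

Derivation:
enqueue(82): queue = [82]
enqueue(91): queue = [82, 91]
enqueue(27): queue = [82, 91, 27]
dequeue(): queue = [91, 27]
enqueue(78): queue = [91, 27, 78]
enqueue(92): queue = [91, 27, 78, 92]
dequeue(): queue = [27, 78, 92]
dequeue(): queue = [78, 92]
dequeue(): queue = [92]
enqueue(55): queue = [92, 55]
enqueue(95): queue = [92, 55, 95]
enqueue(6): queue = [92, 55, 95, 6]
enqueue(33): queue = [92, 55, 95, 6, 33]
enqueue(98): queue = [92, 55, 95, 6, 33, 98]
enqueue(21): queue = [92, 55, 95, 6, 33, 98, 21]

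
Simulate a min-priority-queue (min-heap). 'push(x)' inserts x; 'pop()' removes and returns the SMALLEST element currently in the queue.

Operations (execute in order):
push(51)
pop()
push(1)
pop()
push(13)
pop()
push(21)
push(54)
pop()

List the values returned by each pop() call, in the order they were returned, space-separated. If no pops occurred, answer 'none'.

push(51): heap contents = [51]
pop() → 51: heap contents = []
push(1): heap contents = [1]
pop() → 1: heap contents = []
push(13): heap contents = [13]
pop() → 13: heap contents = []
push(21): heap contents = [21]
push(54): heap contents = [21, 54]
pop() → 21: heap contents = [54]

Answer: 51 1 13 21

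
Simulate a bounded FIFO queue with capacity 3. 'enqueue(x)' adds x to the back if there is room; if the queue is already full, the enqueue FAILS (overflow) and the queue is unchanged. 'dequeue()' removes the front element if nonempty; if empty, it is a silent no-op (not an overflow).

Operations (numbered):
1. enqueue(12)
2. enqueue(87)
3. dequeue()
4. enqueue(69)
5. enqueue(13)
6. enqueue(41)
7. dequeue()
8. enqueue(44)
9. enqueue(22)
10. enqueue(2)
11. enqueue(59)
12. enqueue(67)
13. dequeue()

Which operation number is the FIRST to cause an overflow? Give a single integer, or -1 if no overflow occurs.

1. enqueue(12): size=1
2. enqueue(87): size=2
3. dequeue(): size=1
4. enqueue(69): size=2
5. enqueue(13): size=3
6. enqueue(41): size=3=cap → OVERFLOW (fail)
7. dequeue(): size=2
8. enqueue(44): size=3
9. enqueue(22): size=3=cap → OVERFLOW (fail)
10. enqueue(2): size=3=cap → OVERFLOW (fail)
11. enqueue(59): size=3=cap → OVERFLOW (fail)
12. enqueue(67): size=3=cap → OVERFLOW (fail)
13. dequeue(): size=2

Answer: 6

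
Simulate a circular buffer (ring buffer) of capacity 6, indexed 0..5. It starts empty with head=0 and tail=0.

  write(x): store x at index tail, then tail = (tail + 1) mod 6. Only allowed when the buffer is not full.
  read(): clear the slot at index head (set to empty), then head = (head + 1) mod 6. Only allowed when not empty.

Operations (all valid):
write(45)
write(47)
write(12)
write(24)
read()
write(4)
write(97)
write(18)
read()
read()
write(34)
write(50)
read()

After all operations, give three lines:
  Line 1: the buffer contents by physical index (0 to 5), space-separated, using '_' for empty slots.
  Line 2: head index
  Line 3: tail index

write(45): buf=[45 _ _ _ _ _], head=0, tail=1, size=1
write(47): buf=[45 47 _ _ _ _], head=0, tail=2, size=2
write(12): buf=[45 47 12 _ _ _], head=0, tail=3, size=3
write(24): buf=[45 47 12 24 _ _], head=0, tail=4, size=4
read(): buf=[_ 47 12 24 _ _], head=1, tail=4, size=3
write(4): buf=[_ 47 12 24 4 _], head=1, tail=5, size=4
write(97): buf=[_ 47 12 24 4 97], head=1, tail=0, size=5
write(18): buf=[18 47 12 24 4 97], head=1, tail=1, size=6
read(): buf=[18 _ 12 24 4 97], head=2, tail=1, size=5
read(): buf=[18 _ _ 24 4 97], head=3, tail=1, size=4
write(34): buf=[18 34 _ 24 4 97], head=3, tail=2, size=5
write(50): buf=[18 34 50 24 4 97], head=3, tail=3, size=6
read(): buf=[18 34 50 _ 4 97], head=4, tail=3, size=5

Answer: 18 34 50 _ 4 97
4
3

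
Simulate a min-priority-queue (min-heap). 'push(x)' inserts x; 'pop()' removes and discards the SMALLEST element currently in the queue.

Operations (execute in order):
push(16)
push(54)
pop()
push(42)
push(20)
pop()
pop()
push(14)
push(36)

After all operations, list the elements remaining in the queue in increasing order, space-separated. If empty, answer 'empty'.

Answer: 14 36 54

Derivation:
push(16): heap contents = [16]
push(54): heap contents = [16, 54]
pop() → 16: heap contents = [54]
push(42): heap contents = [42, 54]
push(20): heap contents = [20, 42, 54]
pop() → 20: heap contents = [42, 54]
pop() → 42: heap contents = [54]
push(14): heap contents = [14, 54]
push(36): heap contents = [14, 36, 54]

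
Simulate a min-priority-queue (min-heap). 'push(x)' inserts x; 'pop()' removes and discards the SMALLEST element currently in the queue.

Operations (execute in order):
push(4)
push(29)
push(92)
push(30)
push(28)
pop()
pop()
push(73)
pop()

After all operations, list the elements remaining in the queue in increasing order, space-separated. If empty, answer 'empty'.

Answer: 30 73 92

Derivation:
push(4): heap contents = [4]
push(29): heap contents = [4, 29]
push(92): heap contents = [4, 29, 92]
push(30): heap contents = [4, 29, 30, 92]
push(28): heap contents = [4, 28, 29, 30, 92]
pop() → 4: heap contents = [28, 29, 30, 92]
pop() → 28: heap contents = [29, 30, 92]
push(73): heap contents = [29, 30, 73, 92]
pop() → 29: heap contents = [30, 73, 92]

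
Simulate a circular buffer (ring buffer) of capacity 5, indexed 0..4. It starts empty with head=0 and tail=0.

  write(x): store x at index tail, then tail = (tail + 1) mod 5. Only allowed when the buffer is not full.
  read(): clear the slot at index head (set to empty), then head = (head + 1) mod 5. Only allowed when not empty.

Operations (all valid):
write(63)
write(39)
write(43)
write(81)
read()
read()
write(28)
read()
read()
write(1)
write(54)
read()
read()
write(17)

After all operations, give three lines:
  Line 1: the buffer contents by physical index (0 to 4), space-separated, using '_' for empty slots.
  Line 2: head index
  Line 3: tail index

write(63): buf=[63 _ _ _ _], head=0, tail=1, size=1
write(39): buf=[63 39 _ _ _], head=0, tail=2, size=2
write(43): buf=[63 39 43 _ _], head=0, tail=3, size=3
write(81): buf=[63 39 43 81 _], head=0, tail=4, size=4
read(): buf=[_ 39 43 81 _], head=1, tail=4, size=3
read(): buf=[_ _ 43 81 _], head=2, tail=4, size=2
write(28): buf=[_ _ 43 81 28], head=2, tail=0, size=3
read(): buf=[_ _ _ 81 28], head=3, tail=0, size=2
read(): buf=[_ _ _ _ 28], head=4, tail=0, size=1
write(1): buf=[1 _ _ _ 28], head=4, tail=1, size=2
write(54): buf=[1 54 _ _ 28], head=4, tail=2, size=3
read(): buf=[1 54 _ _ _], head=0, tail=2, size=2
read(): buf=[_ 54 _ _ _], head=1, tail=2, size=1
write(17): buf=[_ 54 17 _ _], head=1, tail=3, size=2

Answer: _ 54 17 _ _
1
3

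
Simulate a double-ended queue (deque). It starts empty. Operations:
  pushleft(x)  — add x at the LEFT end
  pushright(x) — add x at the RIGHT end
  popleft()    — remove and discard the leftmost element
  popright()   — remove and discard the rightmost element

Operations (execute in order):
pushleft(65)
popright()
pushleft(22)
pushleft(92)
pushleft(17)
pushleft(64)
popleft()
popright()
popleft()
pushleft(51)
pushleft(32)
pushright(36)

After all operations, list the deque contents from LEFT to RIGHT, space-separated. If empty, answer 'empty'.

pushleft(65): [65]
popright(): []
pushleft(22): [22]
pushleft(92): [92, 22]
pushleft(17): [17, 92, 22]
pushleft(64): [64, 17, 92, 22]
popleft(): [17, 92, 22]
popright(): [17, 92]
popleft(): [92]
pushleft(51): [51, 92]
pushleft(32): [32, 51, 92]
pushright(36): [32, 51, 92, 36]

Answer: 32 51 92 36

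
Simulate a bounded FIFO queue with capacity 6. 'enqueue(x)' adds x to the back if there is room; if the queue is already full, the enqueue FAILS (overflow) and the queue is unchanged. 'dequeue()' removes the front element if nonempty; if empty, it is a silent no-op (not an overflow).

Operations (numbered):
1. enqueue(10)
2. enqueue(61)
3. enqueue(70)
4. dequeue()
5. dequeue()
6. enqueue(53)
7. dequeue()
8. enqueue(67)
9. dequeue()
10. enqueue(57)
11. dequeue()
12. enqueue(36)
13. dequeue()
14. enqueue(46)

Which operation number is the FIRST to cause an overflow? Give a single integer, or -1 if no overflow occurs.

1. enqueue(10): size=1
2. enqueue(61): size=2
3. enqueue(70): size=3
4. dequeue(): size=2
5. dequeue(): size=1
6. enqueue(53): size=2
7. dequeue(): size=1
8. enqueue(67): size=2
9. dequeue(): size=1
10. enqueue(57): size=2
11. dequeue(): size=1
12. enqueue(36): size=2
13. dequeue(): size=1
14. enqueue(46): size=2

Answer: -1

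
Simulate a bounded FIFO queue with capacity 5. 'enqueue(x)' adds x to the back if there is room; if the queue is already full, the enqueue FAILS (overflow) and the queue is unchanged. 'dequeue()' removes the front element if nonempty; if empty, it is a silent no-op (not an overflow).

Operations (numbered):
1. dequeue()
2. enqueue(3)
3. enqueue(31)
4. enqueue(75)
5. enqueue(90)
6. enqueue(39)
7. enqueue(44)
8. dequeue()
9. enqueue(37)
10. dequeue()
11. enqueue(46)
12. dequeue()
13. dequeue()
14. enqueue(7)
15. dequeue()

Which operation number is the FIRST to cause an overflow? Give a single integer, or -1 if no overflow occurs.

1. dequeue(): empty, no-op, size=0
2. enqueue(3): size=1
3. enqueue(31): size=2
4. enqueue(75): size=3
5. enqueue(90): size=4
6. enqueue(39): size=5
7. enqueue(44): size=5=cap → OVERFLOW (fail)
8. dequeue(): size=4
9. enqueue(37): size=5
10. dequeue(): size=4
11. enqueue(46): size=5
12. dequeue(): size=4
13. dequeue(): size=3
14. enqueue(7): size=4
15. dequeue(): size=3

Answer: 7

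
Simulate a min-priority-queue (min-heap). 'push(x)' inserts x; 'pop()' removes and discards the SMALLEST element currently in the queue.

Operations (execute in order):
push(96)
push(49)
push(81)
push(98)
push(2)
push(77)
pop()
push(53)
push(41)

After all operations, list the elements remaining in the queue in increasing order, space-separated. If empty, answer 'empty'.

push(96): heap contents = [96]
push(49): heap contents = [49, 96]
push(81): heap contents = [49, 81, 96]
push(98): heap contents = [49, 81, 96, 98]
push(2): heap contents = [2, 49, 81, 96, 98]
push(77): heap contents = [2, 49, 77, 81, 96, 98]
pop() → 2: heap contents = [49, 77, 81, 96, 98]
push(53): heap contents = [49, 53, 77, 81, 96, 98]
push(41): heap contents = [41, 49, 53, 77, 81, 96, 98]

Answer: 41 49 53 77 81 96 98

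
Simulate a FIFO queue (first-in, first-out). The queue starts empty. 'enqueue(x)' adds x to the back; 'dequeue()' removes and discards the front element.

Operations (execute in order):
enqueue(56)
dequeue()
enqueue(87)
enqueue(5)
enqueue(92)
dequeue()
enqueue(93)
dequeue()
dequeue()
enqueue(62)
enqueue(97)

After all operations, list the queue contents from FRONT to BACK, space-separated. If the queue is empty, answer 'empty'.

enqueue(56): [56]
dequeue(): []
enqueue(87): [87]
enqueue(5): [87, 5]
enqueue(92): [87, 5, 92]
dequeue(): [5, 92]
enqueue(93): [5, 92, 93]
dequeue(): [92, 93]
dequeue(): [93]
enqueue(62): [93, 62]
enqueue(97): [93, 62, 97]

Answer: 93 62 97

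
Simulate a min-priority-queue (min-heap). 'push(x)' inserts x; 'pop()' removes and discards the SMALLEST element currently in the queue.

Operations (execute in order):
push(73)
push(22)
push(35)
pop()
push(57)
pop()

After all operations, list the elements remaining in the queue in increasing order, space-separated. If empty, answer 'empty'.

push(73): heap contents = [73]
push(22): heap contents = [22, 73]
push(35): heap contents = [22, 35, 73]
pop() → 22: heap contents = [35, 73]
push(57): heap contents = [35, 57, 73]
pop() → 35: heap contents = [57, 73]

Answer: 57 73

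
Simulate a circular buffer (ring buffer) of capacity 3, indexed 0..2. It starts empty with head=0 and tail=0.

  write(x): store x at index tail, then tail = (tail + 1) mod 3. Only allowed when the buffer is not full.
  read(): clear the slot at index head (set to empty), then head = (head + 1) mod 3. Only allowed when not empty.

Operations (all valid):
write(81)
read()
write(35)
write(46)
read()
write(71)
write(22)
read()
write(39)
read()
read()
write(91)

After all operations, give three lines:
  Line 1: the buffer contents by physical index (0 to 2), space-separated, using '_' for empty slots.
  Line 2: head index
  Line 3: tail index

write(81): buf=[81 _ _], head=0, tail=1, size=1
read(): buf=[_ _ _], head=1, tail=1, size=0
write(35): buf=[_ 35 _], head=1, tail=2, size=1
write(46): buf=[_ 35 46], head=1, tail=0, size=2
read(): buf=[_ _ 46], head=2, tail=0, size=1
write(71): buf=[71 _ 46], head=2, tail=1, size=2
write(22): buf=[71 22 46], head=2, tail=2, size=3
read(): buf=[71 22 _], head=0, tail=2, size=2
write(39): buf=[71 22 39], head=0, tail=0, size=3
read(): buf=[_ 22 39], head=1, tail=0, size=2
read(): buf=[_ _ 39], head=2, tail=0, size=1
write(91): buf=[91 _ 39], head=2, tail=1, size=2

Answer: 91 _ 39
2
1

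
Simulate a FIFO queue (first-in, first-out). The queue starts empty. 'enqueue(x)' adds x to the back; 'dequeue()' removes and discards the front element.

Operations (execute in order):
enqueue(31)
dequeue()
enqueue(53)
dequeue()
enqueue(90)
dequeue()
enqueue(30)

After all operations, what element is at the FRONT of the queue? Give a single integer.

Answer: 30

Derivation:
enqueue(31): queue = [31]
dequeue(): queue = []
enqueue(53): queue = [53]
dequeue(): queue = []
enqueue(90): queue = [90]
dequeue(): queue = []
enqueue(30): queue = [30]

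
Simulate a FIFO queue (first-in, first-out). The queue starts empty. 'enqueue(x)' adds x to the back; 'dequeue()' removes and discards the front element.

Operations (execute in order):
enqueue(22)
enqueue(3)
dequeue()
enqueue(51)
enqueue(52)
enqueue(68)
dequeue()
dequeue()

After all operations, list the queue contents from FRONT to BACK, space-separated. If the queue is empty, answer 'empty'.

enqueue(22): [22]
enqueue(3): [22, 3]
dequeue(): [3]
enqueue(51): [3, 51]
enqueue(52): [3, 51, 52]
enqueue(68): [3, 51, 52, 68]
dequeue(): [51, 52, 68]
dequeue(): [52, 68]

Answer: 52 68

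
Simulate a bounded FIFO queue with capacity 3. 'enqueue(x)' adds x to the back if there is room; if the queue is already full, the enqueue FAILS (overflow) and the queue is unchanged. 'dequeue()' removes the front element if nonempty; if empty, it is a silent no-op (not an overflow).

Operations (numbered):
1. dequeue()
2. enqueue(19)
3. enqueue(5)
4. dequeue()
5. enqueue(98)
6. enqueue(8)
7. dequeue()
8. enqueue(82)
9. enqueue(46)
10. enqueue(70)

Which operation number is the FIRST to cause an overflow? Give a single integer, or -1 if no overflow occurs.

Answer: 9

Derivation:
1. dequeue(): empty, no-op, size=0
2. enqueue(19): size=1
3. enqueue(5): size=2
4. dequeue(): size=1
5. enqueue(98): size=2
6. enqueue(8): size=3
7. dequeue(): size=2
8. enqueue(82): size=3
9. enqueue(46): size=3=cap → OVERFLOW (fail)
10. enqueue(70): size=3=cap → OVERFLOW (fail)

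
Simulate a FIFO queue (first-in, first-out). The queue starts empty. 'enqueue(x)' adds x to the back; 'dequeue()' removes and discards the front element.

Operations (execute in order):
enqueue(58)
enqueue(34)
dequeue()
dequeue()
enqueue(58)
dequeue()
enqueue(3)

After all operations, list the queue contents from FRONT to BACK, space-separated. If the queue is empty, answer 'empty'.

Answer: 3

Derivation:
enqueue(58): [58]
enqueue(34): [58, 34]
dequeue(): [34]
dequeue(): []
enqueue(58): [58]
dequeue(): []
enqueue(3): [3]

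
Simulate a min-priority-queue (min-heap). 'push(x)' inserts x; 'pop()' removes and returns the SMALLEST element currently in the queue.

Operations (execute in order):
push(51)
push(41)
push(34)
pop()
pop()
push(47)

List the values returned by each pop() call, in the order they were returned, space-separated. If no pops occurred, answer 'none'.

Answer: 34 41

Derivation:
push(51): heap contents = [51]
push(41): heap contents = [41, 51]
push(34): heap contents = [34, 41, 51]
pop() → 34: heap contents = [41, 51]
pop() → 41: heap contents = [51]
push(47): heap contents = [47, 51]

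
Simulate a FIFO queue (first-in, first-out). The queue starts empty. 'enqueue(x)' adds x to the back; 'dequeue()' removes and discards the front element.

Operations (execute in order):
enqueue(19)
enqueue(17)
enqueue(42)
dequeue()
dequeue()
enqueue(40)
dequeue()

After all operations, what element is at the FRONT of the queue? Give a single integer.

Answer: 40

Derivation:
enqueue(19): queue = [19]
enqueue(17): queue = [19, 17]
enqueue(42): queue = [19, 17, 42]
dequeue(): queue = [17, 42]
dequeue(): queue = [42]
enqueue(40): queue = [42, 40]
dequeue(): queue = [40]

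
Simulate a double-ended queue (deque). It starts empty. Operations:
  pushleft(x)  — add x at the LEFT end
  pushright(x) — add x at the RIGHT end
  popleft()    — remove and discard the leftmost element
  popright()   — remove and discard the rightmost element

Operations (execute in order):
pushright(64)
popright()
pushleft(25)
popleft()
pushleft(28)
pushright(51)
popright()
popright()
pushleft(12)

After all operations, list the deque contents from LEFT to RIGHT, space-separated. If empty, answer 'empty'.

pushright(64): [64]
popright(): []
pushleft(25): [25]
popleft(): []
pushleft(28): [28]
pushright(51): [28, 51]
popright(): [28]
popright(): []
pushleft(12): [12]

Answer: 12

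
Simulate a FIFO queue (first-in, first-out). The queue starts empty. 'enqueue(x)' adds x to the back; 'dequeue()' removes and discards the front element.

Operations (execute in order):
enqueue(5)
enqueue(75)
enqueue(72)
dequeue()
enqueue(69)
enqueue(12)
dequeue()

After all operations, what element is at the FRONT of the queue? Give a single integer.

Answer: 72

Derivation:
enqueue(5): queue = [5]
enqueue(75): queue = [5, 75]
enqueue(72): queue = [5, 75, 72]
dequeue(): queue = [75, 72]
enqueue(69): queue = [75, 72, 69]
enqueue(12): queue = [75, 72, 69, 12]
dequeue(): queue = [72, 69, 12]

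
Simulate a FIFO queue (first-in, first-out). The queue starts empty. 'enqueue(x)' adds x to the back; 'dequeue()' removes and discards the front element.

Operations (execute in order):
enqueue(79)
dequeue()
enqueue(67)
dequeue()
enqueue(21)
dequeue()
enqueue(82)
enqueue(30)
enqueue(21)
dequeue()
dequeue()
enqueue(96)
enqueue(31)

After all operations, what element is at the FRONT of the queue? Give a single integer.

Answer: 21

Derivation:
enqueue(79): queue = [79]
dequeue(): queue = []
enqueue(67): queue = [67]
dequeue(): queue = []
enqueue(21): queue = [21]
dequeue(): queue = []
enqueue(82): queue = [82]
enqueue(30): queue = [82, 30]
enqueue(21): queue = [82, 30, 21]
dequeue(): queue = [30, 21]
dequeue(): queue = [21]
enqueue(96): queue = [21, 96]
enqueue(31): queue = [21, 96, 31]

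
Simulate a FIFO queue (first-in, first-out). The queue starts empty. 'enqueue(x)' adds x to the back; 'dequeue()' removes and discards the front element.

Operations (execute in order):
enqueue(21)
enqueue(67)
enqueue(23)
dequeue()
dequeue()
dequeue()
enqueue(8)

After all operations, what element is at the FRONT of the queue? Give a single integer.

Answer: 8

Derivation:
enqueue(21): queue = [21]
enqueue(67): queue = [21, 67]
enqueue(23): queue = [21, 67, 23]
dequeue(): queue = [67, 23]
dequeue(): queue = [23]
dequeue(): queue = []
enqueue(8): queue = [8]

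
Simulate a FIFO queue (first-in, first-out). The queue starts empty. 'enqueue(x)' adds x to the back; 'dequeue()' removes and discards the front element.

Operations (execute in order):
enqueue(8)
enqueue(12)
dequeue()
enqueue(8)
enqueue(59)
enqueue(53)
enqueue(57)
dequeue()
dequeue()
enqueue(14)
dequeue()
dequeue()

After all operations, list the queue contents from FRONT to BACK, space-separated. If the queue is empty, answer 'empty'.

enqueue(8): [8]
enqueue(12): [8, 12]
dequeue(): [12]
enqueue(8): [12, 8]
enqueue(59): [12, 8, 59]
enqueue(53): [12, 8, 59, 53]
enqueue(57): [12, 8, 59, 53, 57]
dequeue(): [8, 59, 53, 57]
dequeue(): [59, 53, 57]
enqueue(14): [59, 53, 57, 14]
dequeue(): [53, 57, 14]
dequeue(): [57, 14]

Answer: 57 14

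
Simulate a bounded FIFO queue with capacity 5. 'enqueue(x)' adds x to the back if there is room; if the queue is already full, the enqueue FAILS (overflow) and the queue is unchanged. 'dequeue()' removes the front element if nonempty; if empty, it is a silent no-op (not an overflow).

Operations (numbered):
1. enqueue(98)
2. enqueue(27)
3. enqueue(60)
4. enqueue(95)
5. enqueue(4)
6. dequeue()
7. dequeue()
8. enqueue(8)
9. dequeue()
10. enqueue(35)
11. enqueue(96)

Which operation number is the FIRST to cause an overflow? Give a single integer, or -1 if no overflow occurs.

Answer: -1

Derivation:
1. enqueue(98): size=1
2. enqueue(27): size=2
3. enqueue(60): size=3
4. enqueue(95): size=4
5. enqueue(4): size=5
6. dequeue(): size=4
7. dequeue(): size=3
8. enqueue(8): size=4
9. dequeue(): size=3
10. enqueue(35): size=4
11. enqueue(96): size=5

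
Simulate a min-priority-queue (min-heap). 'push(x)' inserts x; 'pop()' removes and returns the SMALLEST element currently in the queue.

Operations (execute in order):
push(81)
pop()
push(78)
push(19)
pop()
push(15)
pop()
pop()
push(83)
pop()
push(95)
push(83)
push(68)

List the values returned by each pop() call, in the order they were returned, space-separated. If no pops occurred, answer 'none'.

Answer: 81 19 15 78 83

Derivation:
push(81): heap contents = [81]
pop() → 81: heap contents = []
push(78): heap contents = [78]
push(19): heap contents = [19, 78]
pop() → 19: heap contents = [78]
push(15): heap contents = [15, 78]
pop() → 15: heap contents = [78]
pop() → 78: heap contents = []
push(83): heap contents = [83]
pop() → 83: heap contents = []
push(95): heap contents = [95]
push(83): heap contents = [83, 95]
push(68): heap contents = [68, 83, 95]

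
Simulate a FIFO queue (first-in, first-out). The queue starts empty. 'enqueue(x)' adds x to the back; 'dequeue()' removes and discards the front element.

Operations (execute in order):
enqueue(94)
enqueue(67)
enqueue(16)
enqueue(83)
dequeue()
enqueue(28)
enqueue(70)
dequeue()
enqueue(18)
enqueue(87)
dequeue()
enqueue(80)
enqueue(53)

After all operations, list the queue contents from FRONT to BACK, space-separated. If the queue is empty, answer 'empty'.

enqueue(94): [94]
enqueue(67): [94, 67]
enqueue(16): [94, 67, 16]
enqueue(83): [94, 67, 16, 83]
dequeue(): [67, 16, 83]
enqueue(28): [67, 16, 83, 28]
enqueue(70): [67, 16, 83, 28, 70]
dequeue(): [16, 83, 28, 70]
enqueue(18): [16, 83, 28, 70, 18]
enqueue(87): [16, 83, 28, 70, 18, 87]
dequeue(): [83, 28, 70, 18, 87]
enqueue(80): [83, 28, 70, 18, 87, 80]
enqueue(53): [83, 28, 70, 18, 87, 80, 53]

Answer: 83 28 70 18 87 80 53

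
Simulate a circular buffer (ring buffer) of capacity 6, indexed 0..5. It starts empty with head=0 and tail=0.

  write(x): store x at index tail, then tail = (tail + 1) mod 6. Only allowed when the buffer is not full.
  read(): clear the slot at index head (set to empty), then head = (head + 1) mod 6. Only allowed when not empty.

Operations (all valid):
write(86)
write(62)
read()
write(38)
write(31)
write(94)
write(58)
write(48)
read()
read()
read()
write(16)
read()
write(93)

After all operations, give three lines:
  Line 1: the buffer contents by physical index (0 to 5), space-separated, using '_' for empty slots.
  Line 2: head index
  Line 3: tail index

write(86): buf=[86 _ _ _ _ _], head=0, tail=1, size=1
write(62): buf=[86 62 _ _ _ _], head=0, tail=2, size=2
read(): buf=[_ 62 _ _ _ _], head=1, tail=2, size=1
write(38): buf=[_ 62 38 _ _ _], head=1, tail=3, size=2
write(31): buf=[_ 62 38 31 _ _], head=1, tail=4, size=3
write(94): buf=[_ 62 38 31 94 _], head=1, tail=5, size=4
write(58): buf=[_ 62 38 31 94 58], head=1, tail=0, size=5
write(48): buf=[48 62 38 31 94 58], head=1, tail=1, size=6
read(): buf=[48 _ 38 31 94 58], head=2, tail=1, size=5
read(): buf=[48 _ _ 31 94 58], head=3, tail=1, size=4
read(): buf=[48 _ _ _ 94 58], head=4, tail=1, size=3
write(16): buf=[48 16 _ _ 94 58], head=4, tail=2, size=4
read(): buf=[48 16 _ _ _ 58], head=5, tail=2, size=3
write(93): buf=[48 16 93 _ _ 58], head=5, tail=3, size=4

Answer: 48 16 93 _ _ 58
5
3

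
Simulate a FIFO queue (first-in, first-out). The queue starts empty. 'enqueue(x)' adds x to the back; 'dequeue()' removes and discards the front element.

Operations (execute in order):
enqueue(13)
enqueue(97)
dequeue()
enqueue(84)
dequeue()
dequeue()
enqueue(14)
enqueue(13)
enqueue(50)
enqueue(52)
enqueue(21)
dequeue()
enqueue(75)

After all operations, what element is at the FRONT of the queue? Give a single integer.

Answer: 13

Derivation:
enqueue(13): queue = [13]
enqueue(97): queue = [13, 97]
dequeue(): queue = [97]
enqueue(84): queue = [97, 84]
dequeue(): queue = [84]
dequeue(): queue = []
enqueue(14): queue = [14]
enqueue(13): queue = [14, 13]
enqueue(50): queue = [14, 13, 50]
enqueue(52): queue = [14, 13, 50, 52]
enqueue(21): queue = [14, 13, 50, 52, 21]
dequeue(): queue = [13, 50, 52, 21]
enqueue(75): queue = [13, 50, 52, 21, 75]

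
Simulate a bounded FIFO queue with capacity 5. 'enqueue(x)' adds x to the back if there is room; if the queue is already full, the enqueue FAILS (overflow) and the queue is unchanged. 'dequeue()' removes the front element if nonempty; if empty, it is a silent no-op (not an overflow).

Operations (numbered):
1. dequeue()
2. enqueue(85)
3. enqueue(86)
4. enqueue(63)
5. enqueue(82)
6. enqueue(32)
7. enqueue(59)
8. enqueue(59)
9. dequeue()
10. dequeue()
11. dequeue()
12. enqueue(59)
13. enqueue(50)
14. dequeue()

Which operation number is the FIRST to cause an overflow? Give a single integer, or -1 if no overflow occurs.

Answer: 7

Derivation:
1. dequeue(): empty, no-op, size=0
2. enqueue(85): size=1
3. enqueue(86): size=2
4. enqueue(63): size=3
5. enqueue(82): size=4
6. enqueue(32): size=5
7. enqueue(59): size=5=cap → OVERFLOW (fail)
8. enqueue(59): size=5=cap → OVERFLOW (fail)
9. dequeue(): size=4
10. dequeue(): size=3
11. dequeue(): size=2
12. enqueue(59): size=3
13. enqueue(50): size=4
14. dequeue(): size=3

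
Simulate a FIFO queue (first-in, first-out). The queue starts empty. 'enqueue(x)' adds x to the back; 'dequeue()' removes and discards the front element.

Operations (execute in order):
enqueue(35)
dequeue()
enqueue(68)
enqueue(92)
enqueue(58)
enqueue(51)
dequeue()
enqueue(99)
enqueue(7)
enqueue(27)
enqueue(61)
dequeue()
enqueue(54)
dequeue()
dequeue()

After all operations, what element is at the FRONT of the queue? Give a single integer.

Answer: 99

Derivation:
enqueue(35): queue = [35]
dequeue(): queue = []
enqueue(68): queue = [68]
enqueue(92): queue = [68, 92]
enqueue(58): queue = [68, 92, 58]
enqueue(51): queue = [68, 92, 58, 51]
dequeue(): queue = [92, 58, 51]
enqueue(99): queue = [92, 58, 51, 99]
enqueue(7): queue = [92, 58, 51, 99, 7]
enqueue(27): queue = [92, 58, 51, 99, 7, 27]
enqueue(61): queue = [92, 58, 51, 99, 7, 27, 61]
dequeue(): queue = [58, 51, 99, 7, 27, 61]
enqueue(54): queue = [58, 51, 99, 7, 27, 61, 54]
dequeue(): queue = [51, 99, 7, 27, 61, 54]
dequeue(): queue = [99, 7, 27, 61, 54]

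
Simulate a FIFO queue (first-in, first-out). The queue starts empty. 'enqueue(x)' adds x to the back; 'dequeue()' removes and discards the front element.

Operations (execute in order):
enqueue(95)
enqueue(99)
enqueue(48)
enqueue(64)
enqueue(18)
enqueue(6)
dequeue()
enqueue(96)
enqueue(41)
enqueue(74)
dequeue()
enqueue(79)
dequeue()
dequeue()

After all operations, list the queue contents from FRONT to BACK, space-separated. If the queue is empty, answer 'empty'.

Answer: 18 6 96 41 74 79

Derivation:
enqueue(95): [95]
enqueue(99): [95, 99]
enqueue(48): [95, 99, 48]
enqueue(64): [95, 99, 48, 64]
enqueue(18): [95, 99, 48, 64, 18]
enqueue(6): [95, 99, 48, 64, 18, 6]
dequeue(): [99, 48, 64, 18, 6]
enqueue(96): [99, 48, 64, 18, 6, 96]
enqueue(41): [99, 48, 64, 18, 6, 96, 41]
enqueue(74): [99, 48, 64, 18, 6, 96, 41, 74]
dequeue(): [48, 64, 18, 6, 96, 41, 74]
enqueue(79): [48, 64, 18, 6, 96, 41, 74, 79]
dequeue(): [64, 18, 6, 96, 41, 74, 79]
dequeue(): [18, 6, 96, 41, 74, 79]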